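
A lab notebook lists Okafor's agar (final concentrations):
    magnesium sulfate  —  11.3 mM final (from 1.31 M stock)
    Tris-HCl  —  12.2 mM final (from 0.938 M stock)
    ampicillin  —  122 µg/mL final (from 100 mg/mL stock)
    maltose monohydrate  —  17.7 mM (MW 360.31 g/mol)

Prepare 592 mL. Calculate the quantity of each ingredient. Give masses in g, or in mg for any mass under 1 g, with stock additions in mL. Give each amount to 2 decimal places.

magnesium sulfate 5.11 mL; Tris-HCl 7.70 mL; ampicillin 0.72 mL; maltose monohydrate 3.78 g

Working volume: 592 mL = 0.592 L.
magnesium sulfate: dilute stock: 11.3 mM × 592 mL ÷ 1310 mM = 5.11 mL
Tris-HCl: C1V1 = C2V2 → 12.2 mM × 592 mL ÷ 938 mM = 7.70 mL
ampicillin: dilute stock: 122 µg/mL × 592 mL ÷ 100000 µg/mL = 0.72 mL
maltose monohydrate: 17.7 mmol/L × 360.31 g/mol × 0.592 L ÷ 1000 = 3.78 g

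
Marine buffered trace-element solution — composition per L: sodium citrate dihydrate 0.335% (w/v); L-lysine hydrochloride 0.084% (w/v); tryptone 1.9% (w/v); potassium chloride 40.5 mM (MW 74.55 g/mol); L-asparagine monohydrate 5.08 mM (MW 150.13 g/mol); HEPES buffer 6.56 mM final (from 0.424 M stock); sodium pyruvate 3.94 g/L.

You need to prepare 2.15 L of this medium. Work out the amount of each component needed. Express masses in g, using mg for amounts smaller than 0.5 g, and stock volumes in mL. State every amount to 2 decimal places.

sodium citrate dihydrate 7.20 g; L-lysine hydrochloride 1.81 g; tryptone 40.85 g; potassium chloride 6.49 g; L-asparagine monohydrate 1.64 g; HEPES buffer 33.26 mL; sodium pyruvate 8.47 g

Working volume: 2.15 L.
sodium citrate dihydrate: 0.335% w/v = 3.35 g/L → 3.35 × 2.15 L = 7.20 g
L-lysine hydrochloride: 0.084 g per 100 mL × 2150 mL ÷ 100 = 1.81 g
tryptone: 1.9 g per 100 mL × 2150 mL ÷ 100 = 40.85 g
potassium chloride: 40.5 mmol/L × 74.55 g/mol × 2.15 L ÷ 1000 = 6.49 g
L-asparagine monohydrate: 5.08 mmol/L × 150.13 g/mol × 2.15 L ÷ 1000 = 1.64 g
HEPES buffer: C1V1 = C2V2 → 6.56 mM × 2150 mL ÷ 424 mM = 33.26 mL
sodium pyruvate: 3.94 g/L × 2.15 L = 8.47 g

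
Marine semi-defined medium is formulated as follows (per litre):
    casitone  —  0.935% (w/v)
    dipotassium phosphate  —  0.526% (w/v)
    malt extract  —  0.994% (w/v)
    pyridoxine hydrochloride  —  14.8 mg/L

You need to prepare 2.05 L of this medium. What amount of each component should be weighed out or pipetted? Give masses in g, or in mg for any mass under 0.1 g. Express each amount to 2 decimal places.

Scale factor relative to 1 L: 2.05.
casitone: 0.935 g per 100 mL × 2050 mL ÷ 100 = 19.17 g
dipotassium phosphate: 0.526 g per 100 mL × 2050 mL ÷ 100 = 10.78 g
malt extract: 0.994% w/v = 9.94 g/L → 9.94 × 2.05 L = 20.38 g
pyridoxine hydrochloride: 14.8 mg/L × 2.05 L = 30.34 mg

casitone 19.17 g; dipotassium phosphate 10.78 g; malt extract 20.38 g; pyridoxine hydrochloride 30.34 mg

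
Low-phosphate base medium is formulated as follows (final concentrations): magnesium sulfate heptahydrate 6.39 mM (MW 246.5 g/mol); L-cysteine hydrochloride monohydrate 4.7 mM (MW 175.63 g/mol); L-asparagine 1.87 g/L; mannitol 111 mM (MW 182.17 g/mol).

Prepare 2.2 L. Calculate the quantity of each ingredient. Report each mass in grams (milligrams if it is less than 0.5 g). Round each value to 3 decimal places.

magnesium sulfate heptahydrate 3.465 g; L-cysteine hydrochloride monohydrate 1.816 g; L-asparagine 4.114 g; mannitol 44.486 g

Scale factor relative to 1 L: 2.2.
magnesium sulfate heptahydrate: 6.39 mmol/L × 246.5 g/mol × 2.2 L ÷ 1000 = 3.465 g
L-cysteine hydrochloride monohydrate: 4.7 mmol/L × 175.63 g/mol × 2.2 L ÷ 1000 = 1.816 g
L-asparagine: 1.87 g/L × 2.2 L = 4.114 g
mannitol: 111 mmol/L × 182.17 g/mol × 2.2 L ÷ 1000 = 44.486 g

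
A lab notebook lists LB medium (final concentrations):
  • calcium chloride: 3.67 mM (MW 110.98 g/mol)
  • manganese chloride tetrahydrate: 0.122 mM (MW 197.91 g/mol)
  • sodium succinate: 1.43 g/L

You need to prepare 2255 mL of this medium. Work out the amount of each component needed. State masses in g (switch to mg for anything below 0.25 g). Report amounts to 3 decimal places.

Working volume: 2255 mL = 2.255 L.
calcium chloride: 3.67 mmol/L × 110.98 g/mol × 2.255 L ÷ 1000 = 0.918 g
manganese chloride tetrahydrate: 0.122 mmol/L × 197.91 mg/mmol × 2.255 L = 54.447 mg
sodium succinate: 1.43 g/L × 2.255 L = 3.225 g

calcium chloride 0.918 g; manganese chloride tetrahydrate 54.447 mg; sodium succinate 3.225 g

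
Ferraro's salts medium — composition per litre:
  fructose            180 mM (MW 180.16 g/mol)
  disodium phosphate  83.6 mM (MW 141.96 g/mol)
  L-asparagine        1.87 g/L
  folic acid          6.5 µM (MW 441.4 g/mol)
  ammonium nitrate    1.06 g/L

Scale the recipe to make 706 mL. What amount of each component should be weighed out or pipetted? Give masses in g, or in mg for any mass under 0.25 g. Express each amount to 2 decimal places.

fructose 22.89 g; disodium phosphate 8.38 g; L-asparagine 1.32 g; folic acid 2.03 mg; ammonium nitrate 0.75 g

Working volume: 706 mL = 0.706 L.
fructose: 180 mmol/L × 180.16 g/mol × 0.706 L ÷ 1000 = 22.89 g
disodium phosphate: 83.6 mmol/L × 141.96 g/mol × 0.706 L ÷ 1000 = 8.38 g
L-asparagine: 1.87 g/L × 0.706 L = 1.32 g
folic acid: 6.5 µmol/L × 441.4 g/mol × 0.706 L ÷ 1000 = 2.03 mg
ammonium nitrate: 1.06 g/L × 0.706 L = 0.75 g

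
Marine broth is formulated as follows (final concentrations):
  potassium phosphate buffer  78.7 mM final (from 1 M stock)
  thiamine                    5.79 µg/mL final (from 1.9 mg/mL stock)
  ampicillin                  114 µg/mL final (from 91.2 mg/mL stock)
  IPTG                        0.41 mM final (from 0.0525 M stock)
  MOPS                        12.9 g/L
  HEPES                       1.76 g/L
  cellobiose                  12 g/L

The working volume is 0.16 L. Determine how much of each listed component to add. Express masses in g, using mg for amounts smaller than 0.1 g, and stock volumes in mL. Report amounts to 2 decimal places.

potassium phosphate buffer 12.59 mL; thiamine 0.49 mL; ampicillin 0.20 mL; IPTG 1.25 mL; MOPS 2.06 g; HEPES 0.28 g; cellobiose 1.92 g

Working volume: 0.16 L.
potassium phosphate buffer: dilute stock: 78.7 mM × 160 mL ÷ 1000 mM = 12.59 mL
thiamine: C1V1 = C2V2 → 5.79 µg/mL × 160 mL ÷ 1900 µg/mL = 0.49 mL
ampicillin: dilute stock: 114 µg/mL × 160 mL ÷ 91200 µg/mL = 0.20 mL
IPTG: dilute stock: 0.41 mM × 160 mL ÷ 52.5 mM = 1.25 mL
MOPS: 12.9 g/L × 0.16 L = 2.06 g
HEPES: 1.76 g/L × 0.16 L = 0.28 g
cellobiose: 12 g/L × 0.16 L = 1.92 g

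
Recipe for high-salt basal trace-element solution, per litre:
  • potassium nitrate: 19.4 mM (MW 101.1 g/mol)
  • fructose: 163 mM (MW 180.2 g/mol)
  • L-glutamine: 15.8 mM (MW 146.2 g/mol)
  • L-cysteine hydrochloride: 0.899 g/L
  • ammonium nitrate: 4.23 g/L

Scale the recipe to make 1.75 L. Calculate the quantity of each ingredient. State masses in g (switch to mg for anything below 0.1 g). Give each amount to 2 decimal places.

potassium nitrate 3.43 g; fructose 51.40 g; L-glutamine 4.04 g; L-cysteine hydrochloride 1.57 g; ammonium nitrate 7.40 g

Scale factor relative to 1 L: 1.75.
potassium nitrate: 19.4 mmol/L × 101.1 g/mol × 1.75 L ÷ 1000 = 3.43 g
fructose: 163 mmol/L × 180.2 g/mol × 1.75 L ÷ 1000 = 51.40 g
L-glutamine: 15.8 mmol/L × 146.2 g/mol × 1.75 L ÷ 1000 = 4.04 g
L-cysteine hydrochloride: 0.899 g/L × 1.75 L = 1.57 g
ammonium nitrate: 4.23 g/L × 1.75 L = 7.40 g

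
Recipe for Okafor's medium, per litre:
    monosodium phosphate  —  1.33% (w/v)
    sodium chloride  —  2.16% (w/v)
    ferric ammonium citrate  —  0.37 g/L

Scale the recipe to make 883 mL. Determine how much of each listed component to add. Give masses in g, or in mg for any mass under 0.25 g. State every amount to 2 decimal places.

Working volume: 883 mL = 0.883 L.
monosodium phosphate: 1.33 g per 100 mL × 883 mL ÷ 100 = 11.74 g
sodium chloride: 2.16 g per 100 mL × 883 mL ÷ 100 = 19.07 g
ferric ammonium citrate: 0.37 g/L × 0.883 L = 0.33 g

monosodium phosphate 11.74 g; sodium chloride 19.07 g; ferric ammonium citrate 0.33 g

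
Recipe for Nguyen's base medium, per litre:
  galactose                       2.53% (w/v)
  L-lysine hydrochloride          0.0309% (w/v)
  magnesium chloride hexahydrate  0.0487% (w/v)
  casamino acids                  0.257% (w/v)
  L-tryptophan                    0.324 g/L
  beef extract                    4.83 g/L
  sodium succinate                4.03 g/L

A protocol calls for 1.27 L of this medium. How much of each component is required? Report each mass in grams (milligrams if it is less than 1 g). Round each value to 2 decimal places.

Working volume: 1.27 L.
galactose: 2.53% w/v = 25.3 g/L → 25.3 × 1.27 L = 32.13 g
L-lysine hydrochloride: 0.0309 g per 100 mL × 1270 mL ÷ 100 = 0.39243 g = 392.43 mg
magnesium chloride hexahydrate: 0.0487 g per 100 mL × 1270 mL ÷ 100 = 0.61849 g = 618.49 mg
casamino acids: 0.257 g per 100 mL × 1270 mL ÷ 100 = 3.26 g
L-tryptophan: 0.324 g/L × 1.27 L = 0.41148 g = 411.48 mg
beef extract: 4.83 g/L × 1.27 L = 6.13 g
sodium succinate: 4.03 g/L × 1.27 L = 5.12 g

galactose 32.13 g; L-lysine hydrochloride 392.43 mg; magnesium chloride hexahydrate 618.49 mg; casamino acids 3.26 g; L-tryptophan 411.48 mg; beef extract 6.13 g; sodium succinate 5.12 g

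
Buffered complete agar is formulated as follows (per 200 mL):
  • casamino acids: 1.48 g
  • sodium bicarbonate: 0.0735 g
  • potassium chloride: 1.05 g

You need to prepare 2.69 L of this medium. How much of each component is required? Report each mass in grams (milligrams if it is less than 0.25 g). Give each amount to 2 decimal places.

casamino acids 19.91 g; sodium bicarbonate 0.99 g; potassium chloride 14.12 g

Ratio of target to recipe volume: 2690 / 200 = 13.45.
casamino acids: 1.48 g × (2690 mL / 200 mL) = 19.91 g
sodium bicarbonate: 0.0735 g × (2690 mL / 200 mL) = 0.99 g
potassium chloride: 1.05 g × (2690 mL / 200 mL) = 14.12 g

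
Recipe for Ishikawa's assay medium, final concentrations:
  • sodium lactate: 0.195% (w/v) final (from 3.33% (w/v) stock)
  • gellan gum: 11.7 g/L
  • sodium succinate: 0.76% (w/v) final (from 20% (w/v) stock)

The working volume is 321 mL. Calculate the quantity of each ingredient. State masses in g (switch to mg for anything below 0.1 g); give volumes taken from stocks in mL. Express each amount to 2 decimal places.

sodium lactate 18.80 mL; gellan gum 3.76 g; sodium succinate 12.20 mL

Scale factor relative to 1 L: 0.321.
sodium lactate: V = C2·V2/C1 = 0.195% ÷ 3.33% × 321 mL = 18.80 mL
gellan gum: 11.7 g/L × 0.321 L = 3.76 g
sodium succinate: dilute stock: 0.76% ÷ 20% × 321 mL = 12.20 mL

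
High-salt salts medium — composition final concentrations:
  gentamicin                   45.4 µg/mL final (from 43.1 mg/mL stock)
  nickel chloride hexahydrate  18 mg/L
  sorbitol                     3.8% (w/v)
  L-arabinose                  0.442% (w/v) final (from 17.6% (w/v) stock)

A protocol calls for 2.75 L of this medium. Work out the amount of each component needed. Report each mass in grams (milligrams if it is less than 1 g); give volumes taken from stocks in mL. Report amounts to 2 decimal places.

Working volume: 2.75 L.
gentamicin: C1V1 = C2V2 → 45.4 µg/mL × 2750 mL ÷ 43100 µg/mL = 2.90 mL
nickel chloride hexahydrate: 18 mg/L × 2.75 L = 49.50 mg
sorbitol: 3.8% w/v = 38 g/L → 38 × 2.75 L = 104.50 g
L-arabinose: dilute stock: 0.442% ÷ 17.6% × 2750 mL = 69.06 mL

gentamicin 2.90 mL; nickel chloride hexahydrate 49.50 mg; sorbitol 104.50 g; L-arabinose 69.06 mL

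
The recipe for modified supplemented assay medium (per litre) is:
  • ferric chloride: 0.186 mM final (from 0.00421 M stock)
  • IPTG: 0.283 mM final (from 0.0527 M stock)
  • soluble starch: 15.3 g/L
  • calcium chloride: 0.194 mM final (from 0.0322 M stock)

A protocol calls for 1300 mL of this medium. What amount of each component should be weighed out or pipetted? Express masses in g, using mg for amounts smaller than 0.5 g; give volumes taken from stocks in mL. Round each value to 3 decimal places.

ferric chloride 57.435 mL; IPTG 6.981 mL; soluble starch 19.890 g; calcium chloride 7.832 mL

Scale factor relative to 1 L: 1.3.
ferric chloride: V = C2·V2/C1 = 0.186 mM × 1300 mL ÷ 4.21 mM = 57.435 mL
IPTG: C1V1 = C2V2 → 0.283 mM × 1300 mL ÷ 52.7 mM = 6.981 mL
soluble starch: 15.3 g/L × 1.3 L = 19.890 g
calcium chloride: C1V1 = C2V2 → 0.194 mM × 1300 mL ÷ 32.2 mM = 7.832 mL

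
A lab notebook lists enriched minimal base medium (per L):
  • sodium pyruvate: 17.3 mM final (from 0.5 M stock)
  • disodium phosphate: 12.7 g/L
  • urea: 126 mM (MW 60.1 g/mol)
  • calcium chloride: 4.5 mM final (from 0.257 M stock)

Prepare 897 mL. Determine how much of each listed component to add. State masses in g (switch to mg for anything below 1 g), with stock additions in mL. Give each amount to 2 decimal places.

Target volume = 897 mL = 0.897 L.
sodium pyruvate: C1V1 = C2V2 → 17.3 mM × 897 mL ÷ 500 mM = 31.04 mL
disodium phosphate: 12.7 g/L × 0.897 L = 11.39 g
urea: 126 mmol/L × 60.1 g/mol × 0.897 L ÷ 1000 = 6.79 g
calcium chloride: V = C2·V2/C1 = 4.5 mM × 897 mL ÷ 257 mM = 15.71 mL

sodium pyruvate 31.04 mL; disodium phosphate 11.39 g; urea 6.79 g; calcium chloride 15.71 mL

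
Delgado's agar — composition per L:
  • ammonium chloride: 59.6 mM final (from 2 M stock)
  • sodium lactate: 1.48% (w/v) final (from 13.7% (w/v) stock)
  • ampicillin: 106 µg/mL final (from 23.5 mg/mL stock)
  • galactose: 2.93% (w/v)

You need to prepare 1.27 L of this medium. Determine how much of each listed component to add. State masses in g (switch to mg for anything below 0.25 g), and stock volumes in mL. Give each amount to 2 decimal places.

Scale factor relative to 1 L: 1.27.
ammonium chloride: V = C2·V2/C1 = 59.6 mM × 1270 mL ÷ 2000 mM = 37.85 mL
sodium lactate: dilute stock: 1.48% ÷ 13.7% × 1270 mL = 137.20 mL
ampicillin: V = C2·V2/C1 = 106 µg/mL × 1270 mL ÷ 23500 µg/mL = 5.73 mL
galactose: 2.93 g per 100 mL × 1270 mL ÷ 100 = 37.21 g

ammonium chloride 37.85 mL; sodium lactate 137.20 mL; ampicillin 5.73 mL; galactose 37.21 g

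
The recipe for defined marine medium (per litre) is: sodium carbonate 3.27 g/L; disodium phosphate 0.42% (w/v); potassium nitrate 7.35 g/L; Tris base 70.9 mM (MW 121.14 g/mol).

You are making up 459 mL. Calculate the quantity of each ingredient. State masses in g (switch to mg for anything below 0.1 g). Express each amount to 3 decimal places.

Working volume: 459 mL = 0.459 L.
sodium carbonate: 3.27 g/L × 0.459 L = 1.501 g
disodium phosphate: 0.42 g per 100 mL × 459 mL ÷ 100 = 1.928 g
potassium nitrate: 7.35 g/L × 0.459 L = 3.374 g
Tris base: 70.9 mmol/L × 121.14 g/mol × 0.459 L ÷ 1000 = 3.942 g

sodium carbonate 1.501 g; disodium phosphate 1.928 g; potassium nitrate 3.374 g; Tris base 3.942 g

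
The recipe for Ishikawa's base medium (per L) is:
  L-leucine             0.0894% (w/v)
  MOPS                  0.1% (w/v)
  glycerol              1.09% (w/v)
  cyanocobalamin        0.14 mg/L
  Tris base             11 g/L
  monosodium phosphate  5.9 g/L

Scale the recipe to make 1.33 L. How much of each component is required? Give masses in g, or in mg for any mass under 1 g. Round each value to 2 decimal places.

L-leucine 1.19 g; MOPS 1.33 g; glycerol 14.50 g; cyanocobalamin 0.19 mg; Tris base 14.63 g; monosodium phosphate 7.85 g

Working volume: 1.33 L.
L-leucine: 0.0894 g per 100 mL × 1330 mL ÷ 100 = 1.19 g
MOPS: 0.1 g per 100 mL × 1330 mL ÷ 100 = 1.33 g
glycerol: 1.09% w/v = 10.9 g/L → 10.9 × 1.33 L = 14.50 g
cyanocobalamin: 0.14 mg/L × 1.33 L = 0.19 mg
Tris base: 11 g/L × 1.33 L = 14.63 g
monosodium phosphate: 5.9 g/L × 1.33 L = 7.85 g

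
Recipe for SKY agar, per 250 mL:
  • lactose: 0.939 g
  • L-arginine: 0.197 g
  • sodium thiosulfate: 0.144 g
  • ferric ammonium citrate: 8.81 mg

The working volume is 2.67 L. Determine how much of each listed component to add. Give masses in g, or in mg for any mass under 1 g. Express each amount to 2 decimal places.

lactose 10.03 g; L-arginine 2.10 g; sodium thiosulfate 1.54 g; ferric ammonium citrate 94.09 mg

Ratio of target to recipe volume: 2670 / 250 = 10.68.
lactose: 0.939 g × (2670 mL / 250 mL) = 10.03 g
L-arginine: 0.197 g × (2670 mL / 250 mL) = 2.10 g
sodium thiosulfate: 0.144 g × (2670 mL / 250 mL) = 1.54 g
ferric ammonium citrate: 8.81 mg × (2670 mL / 250 mL) = 94.09 mg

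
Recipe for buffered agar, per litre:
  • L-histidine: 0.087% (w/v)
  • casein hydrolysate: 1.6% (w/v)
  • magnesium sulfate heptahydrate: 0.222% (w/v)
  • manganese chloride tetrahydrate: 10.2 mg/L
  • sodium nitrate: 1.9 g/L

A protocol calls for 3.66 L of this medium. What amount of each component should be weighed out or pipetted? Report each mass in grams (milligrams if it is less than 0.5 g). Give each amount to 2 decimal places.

L-histidine 3.18 g; casein hydrolysate 58.56 g; magnesium sulfate heptahydrate 8.13 g; manganese chloride tetrahydrate 37.33 mg; sodium nitrate 6.95 g

Scale factor relative to 1 L: 3.66.
L-histidine: 0.087% w/v = 0.87 g/L → 0.87 × 3.66 L = 3.18 g
casein hydrolysate: 1.6% w/v = 16 g/L → 16 × 3.66 L = 58.56 g
magnesium sulfate heptahydrate: 0.222% w/v = 2.22 g/L → 2.22 × 3.66 L = 8.13 g
manganese chloride tetrahydrate: 10.2 mg/L × 3.66 L = 37.33 mg
sodium nitrate: 1.9 g/L × 3.66 L = 6.95 g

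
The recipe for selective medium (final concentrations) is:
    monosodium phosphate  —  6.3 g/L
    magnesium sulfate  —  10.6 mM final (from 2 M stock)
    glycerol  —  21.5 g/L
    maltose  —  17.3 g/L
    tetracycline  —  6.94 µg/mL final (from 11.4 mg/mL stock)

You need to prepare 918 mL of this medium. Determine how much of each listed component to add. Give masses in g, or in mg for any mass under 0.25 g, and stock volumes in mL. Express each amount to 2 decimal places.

Scale factor relative to 1 L: 0.918.
monosodium phosphate: 6.3 g/L × 0.918 L = 5.78 g
magnesium sulfate: C1V1 = C2V2 → 10.6 mM × 918 mL ÷ 2000 mM = 4.87 mL
glycerol: 21.5 g/L × 0.918 L = 19.74 g
maltose: 17.3 g/L × 0.918 L = 15.88 g
tetracycline: V = C2·V2/C1 = 6.94 µg/mL × 918 mL ÷ 11400 µg/mL = 0.56 mL

monosodium phosphate 5.78 g; magnesium sulfate 4.87 mL; glycerol 19.74 g; maltose 15.88 g; tetracycline 0.56 mL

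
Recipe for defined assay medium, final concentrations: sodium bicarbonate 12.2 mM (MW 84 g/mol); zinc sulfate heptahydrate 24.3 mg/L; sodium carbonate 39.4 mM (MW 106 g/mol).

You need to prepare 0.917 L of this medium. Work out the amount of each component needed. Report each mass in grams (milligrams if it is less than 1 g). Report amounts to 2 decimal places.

Scale factor relative to 1 L: 0.917.
sodium bicarbonate: 12.2 mmol/L × 84 mg/mmol × 0.917 L = 939.74 mg
zinc sulfate heptahydrate: 24.3 mg/L × 0.917 L = 22.28 mg
sodium carbonate: 39.4 mmol/L × 106 g/mol × 0.917 L ÷ 1000 = 3.83 g

sodium bicarbonate 939.74 mg; zinc sulfate heptahydrate 22.28 mg; sodium carbonate 3.83 g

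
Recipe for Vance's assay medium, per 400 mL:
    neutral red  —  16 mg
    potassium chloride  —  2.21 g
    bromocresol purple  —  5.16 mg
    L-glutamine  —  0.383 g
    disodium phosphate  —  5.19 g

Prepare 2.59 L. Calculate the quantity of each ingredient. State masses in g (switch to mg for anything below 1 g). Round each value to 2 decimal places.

Scale factor = 2590 mL / 400 mL = 6.475.
neutral red: 16 mg × (2590 mL / 400 mL) = 103.60 mg
potassium chloride: 2.21 g × (2590 mL / 400 mL) = 14.31 g
bromocresol purple: 5.16 mg × (2590 mL / 400 mL) = 33.41 mg
L-glutamine: 0.383 g × (2590 mL / 400 mL) = 2.48 g
disodium phosphate: 5.19 g × (2590 mL / 400 mL) = 33.61 g

neutral red 103.60 mg; potassium chloride 14.31 g; bromocresol purple 33.41 mg; L-glutamine 2.48 g; disodium phosphate 33.61 g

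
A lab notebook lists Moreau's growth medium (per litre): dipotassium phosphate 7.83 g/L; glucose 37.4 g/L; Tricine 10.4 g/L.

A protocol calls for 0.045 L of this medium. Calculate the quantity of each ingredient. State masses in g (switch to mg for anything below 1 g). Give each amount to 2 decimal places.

Working volume: 0.045 L.
dipotassium phosphate: 7.83 g/L × 0.045 L = 0.35235 g = 352.35 mg
glucose: 37.4 g/L × 0.045 L = 1.68 g
Tricine: 10.4 g/L × 0.045 L = 0.468 g = 468.00 mg

dipotassium phosphate 352.35 mg; glucose 1.68 g; Tricine 468.00 mg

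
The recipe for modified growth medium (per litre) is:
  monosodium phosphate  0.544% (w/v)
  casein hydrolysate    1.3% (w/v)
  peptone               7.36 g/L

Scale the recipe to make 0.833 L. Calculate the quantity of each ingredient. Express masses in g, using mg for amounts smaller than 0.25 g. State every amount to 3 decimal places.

monosodium phosphate 4.532 g; casein hydrolysate 10.829 g; peptone 6.131 g

Scale factor relative to 1 L: 0.833.
monosodium phosphate: 0.544% w/v = 5.44 g/L → 5.44 × 0.833 L = 4.532 g
casein hydrolysate: 1.3 g per 100 mL × 833 mL ÷ 100 = 10.829 g
peptone: 7.36 g/L × 0.833 L = 6.131 g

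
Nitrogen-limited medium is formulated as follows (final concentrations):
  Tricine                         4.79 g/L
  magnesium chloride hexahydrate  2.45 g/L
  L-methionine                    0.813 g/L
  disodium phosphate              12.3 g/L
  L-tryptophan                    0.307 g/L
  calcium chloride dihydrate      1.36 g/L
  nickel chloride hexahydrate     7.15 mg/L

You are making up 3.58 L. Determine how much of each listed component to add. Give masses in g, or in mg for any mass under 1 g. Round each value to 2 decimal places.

Working volume: 3.58 L.
Tricine: 4.79 g/L × 3.58 L = 17.15 g
magnesium chloride hexahydrate: 2.45 g/L × 3.58 L = 8.77 g
L-methionine: 0.813 g/L × 3.58 L = 2.91 g
disodium phosphate: 12.3 g/L × 3.58 L = 44.03 g
L-tryptophan: 0.307 g/L × 3.58 L = 1.10 g
calcium chloride dihydrate: 1.36 g/L × 3.58 L = 4.87 g
nickel chloride hexahydrate: 7.15 mg/L × 3.58 L = 25.60 mg

Tricine 17.15 g; magnesium chloride hexahydrate 8.77 g; L-methionine 2.91 g; disodium phosphate 44.03 g; L-tryptophan 1.10 g; calcium chloride dihydrate 4.87 g; nickel chloride hexahydrate 25.60 mg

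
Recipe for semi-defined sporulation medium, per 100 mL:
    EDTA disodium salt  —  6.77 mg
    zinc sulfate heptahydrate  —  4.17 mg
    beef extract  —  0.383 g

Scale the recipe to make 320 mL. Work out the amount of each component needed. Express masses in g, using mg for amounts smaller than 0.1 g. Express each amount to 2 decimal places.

EDTA disodium salt 21.66 mg; zinc sulfate heptahydrate 13.34 mg; beef extract 1.23 g

Scale factor = 320 mL / 100 mL = 3.2.
EDTA disodium salt: 6.77 mg × (320 mL / 100 mL) = 21.66 mg
zinc sulfate heptahydrate: 4.17 mg × (320 mL / 100 mL) = 13.34 mg
beef extract: 0.383 g × (320 mL / 100 mL) = 1.23 g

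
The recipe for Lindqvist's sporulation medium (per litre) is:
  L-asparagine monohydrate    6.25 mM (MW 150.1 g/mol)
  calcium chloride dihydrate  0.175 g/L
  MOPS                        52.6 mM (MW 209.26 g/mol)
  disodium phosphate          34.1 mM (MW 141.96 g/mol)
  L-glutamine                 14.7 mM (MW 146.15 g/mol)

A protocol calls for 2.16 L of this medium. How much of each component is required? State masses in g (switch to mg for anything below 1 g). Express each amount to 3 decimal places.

L-asparagine monohydrate 2.026 g; calcium chloride dihydrate 378.000 mg; MOPS 23.775 g; disodium phosphate 10.456 g; L-glutamine 4.641 g

Working volume: 2.16 L.
L-asparagine monohydrate: 6.25 mmol/L × 150.1 g/mol × 2.16 L ÷ 1000 = 2.026 g
calcium chloride dihydrate: 0.175 g/L × 2.16 L = 0.378 g = 378.000 mg
MOPS: 52.6 mmol/L × 209.26 g/mol × 2.16 L ÷ 1000 = 23.775 g
disodium phosphate: 34.1 mmol/L × 141.96 g/mol × 2.16 L ÷ 1000 = 10.456 g
L-glutamine: 14.7 mmol/L × 146.15 g/mol × 2.16 L ÷ 1000 = 4.641 g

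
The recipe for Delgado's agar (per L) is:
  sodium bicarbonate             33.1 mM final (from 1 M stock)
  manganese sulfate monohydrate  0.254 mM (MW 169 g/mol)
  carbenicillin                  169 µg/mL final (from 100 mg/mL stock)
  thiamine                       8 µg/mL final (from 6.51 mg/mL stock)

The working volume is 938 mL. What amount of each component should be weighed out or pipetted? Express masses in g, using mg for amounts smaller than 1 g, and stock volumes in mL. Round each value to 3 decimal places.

Working volume: 938 mL = 0.938 L.
sodium bicarbonate: dilute stock: 33.1 mM × 938 mL ÷ 1000 mM = 31.048 mL
manganese sulfate monohydrate: 0.254 mmol/L × 169 mg/mmol × 0.938 L = 40.265 mg
carbenicillin: V = C2·V2/C1 = 169 µg/mL × 938 mL ÷ 100000 µg/mL = 1.585 mL
thiamine: C1V1 = C2V2 → 8 µg/mL × 938 mL ÷ 6510 µg/mL = 1.153 mL

sodium bicarbonate 31.048 mL; manganese sulfate monohydrate 40.265 mg; carbenicillin 1.585 mL; thiamine 1.153 mL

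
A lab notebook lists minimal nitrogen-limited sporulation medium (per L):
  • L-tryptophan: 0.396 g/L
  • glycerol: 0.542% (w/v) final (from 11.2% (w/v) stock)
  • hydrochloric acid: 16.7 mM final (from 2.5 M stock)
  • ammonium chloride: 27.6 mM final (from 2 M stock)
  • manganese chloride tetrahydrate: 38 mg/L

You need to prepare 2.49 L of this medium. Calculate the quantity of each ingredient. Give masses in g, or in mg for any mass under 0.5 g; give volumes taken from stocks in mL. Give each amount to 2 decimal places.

Working volume: 2.49 L.
L-tryptophan: 0.396 g/L × 2.49 L = 0.99 g
glycerol: V = C2·V2/C1 = 0.542% ÷ 11.2% × 2490 mL = 120.50 mL
hydrochloric acid: V = C2·V2/C1 = 16.7 mM × 2490 mL ÷ 2500 mM = 16.63 mL
ammonium chloride: C1V1 = C2V2 → 27.6 mM × 2490 mL ÷ 2000 mM = 34.36 mL
manganese chloride tetrahydrate: 38 mg/L × 2.49 L = 94.62 mg

L-tryptophan 0.99 g; glycerol 120.50 mL; hydrochloric acid 16.63 mL; ammonium chloride 34.36 mL; manganese chloride tetrahydrate 94.62 mg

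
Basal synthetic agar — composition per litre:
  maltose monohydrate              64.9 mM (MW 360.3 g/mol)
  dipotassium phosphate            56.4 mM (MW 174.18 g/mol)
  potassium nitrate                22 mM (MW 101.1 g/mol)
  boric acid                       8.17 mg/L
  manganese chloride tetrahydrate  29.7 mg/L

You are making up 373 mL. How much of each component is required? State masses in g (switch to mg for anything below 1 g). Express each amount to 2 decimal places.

Scale factor relative to 1 L: 0.373.
maltose monohydrate: 64.9 mmol/L × 360.3 g/mol × 0.373 L ÷ 1000 = 8.72 g
dipotassium phosphate: 56.4 mmol/L × 174.18 g/mol × 0.373 L ÷ 1000 = 3.66 g
potassium nitrate: 22 mmol/L × 101.1 mg/mmol × 0.373 L = 829.63 mg
boric acid: 8.17 mg/L × 0.373 L = 3.05 mg
manganese chloride tetrahydrate: 29.7 mg/L × 0.373 L = 11.08 mg

maltose monohydrate 8.72 g; dipotassium phosphate 3.66 g; potassium nitrate 829.63 mg; boric acid 3.05 mg; manganese chloride tetrahydrate 11.08 mg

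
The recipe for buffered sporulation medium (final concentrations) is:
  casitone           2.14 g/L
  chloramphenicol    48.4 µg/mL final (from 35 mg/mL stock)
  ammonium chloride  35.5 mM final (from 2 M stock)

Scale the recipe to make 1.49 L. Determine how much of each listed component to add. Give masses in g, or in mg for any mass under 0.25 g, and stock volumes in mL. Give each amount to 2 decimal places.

casitone 3.19 g; chloramphenicol 2.06 mL; ammonium chloride 26.45 mL

Working volume: 1.49 L.
casitone: 2.14 g/L × 1.49 L = 3.19 g
chloramphenicol: dilute stock: 48.4 µg/mL × 1490 mL ÷ 35000 µg/mL = 2.06 mL
ammonium chloride: V = C2·V2/C1 = 35.5 mM × 1490 mL ÷ 2000 mM = 26.45 mL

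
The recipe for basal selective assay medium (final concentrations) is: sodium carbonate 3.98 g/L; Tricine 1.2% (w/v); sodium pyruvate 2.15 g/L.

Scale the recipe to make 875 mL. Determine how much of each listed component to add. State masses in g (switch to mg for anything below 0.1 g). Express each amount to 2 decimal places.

Target volume = 875 mL = 0.875 L.
sodium carbonate: 3.98 g/L × 0.875 L = 3.48 g
Tricine: 1.2% w/v = 12 g/L → 12 × 0.875 L = 10.50 g
sodium pyruvate: 2.15 g/L × 0.875 L = 1.88 g

sodium carbonate 3.48 g; Tricine 10.50 g; sodium pyruvate 1.88 g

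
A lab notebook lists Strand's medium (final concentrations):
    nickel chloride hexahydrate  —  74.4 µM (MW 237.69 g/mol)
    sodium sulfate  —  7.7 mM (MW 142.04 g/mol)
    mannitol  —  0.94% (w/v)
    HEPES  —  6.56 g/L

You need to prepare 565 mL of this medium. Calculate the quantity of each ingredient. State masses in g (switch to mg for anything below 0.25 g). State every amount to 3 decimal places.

Working volume: 565 mL = 0.565 L.
nickel chloride hexahydrate: 74.4 µmol/L × 237.69 g/mol × 0.565 L ÷ 1000 = 9.992 mg
sodium sulfate: 7.7 mmol/L × 142.04 g/mol × 0.565 L ÷ 1000 = 0.618 g
mannitol: 0.94% w/v = 9.4 g/L → 9.4 × 0.565 L = 5.311 g
HEPES: 6.56 g/L × 0.565 L = 3.706 g

nickel chloride hexahydrate 9.992 mg; sodium sulfate 0.618 g; mannitol 5.311 g; HEPES 3.706 g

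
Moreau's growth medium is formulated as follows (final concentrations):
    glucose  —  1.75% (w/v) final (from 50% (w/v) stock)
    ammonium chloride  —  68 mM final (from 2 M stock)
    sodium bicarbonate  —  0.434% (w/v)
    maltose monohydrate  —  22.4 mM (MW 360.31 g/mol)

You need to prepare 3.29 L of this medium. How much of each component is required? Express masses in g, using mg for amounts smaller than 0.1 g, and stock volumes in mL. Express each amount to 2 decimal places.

Scale factor relative to 1 L: 3.29.
glucose: V = C2·V2/C1 = 1.75% ÷ 50% × 3290 mL = 115.15 mL
ammonium chloride: C1V1 = C2V2 → 68 mM × 3290 mL ÷ 2000 mM = 111.86 mL
sodium bicarbonate: 0.434% w/v = 4.34 g/L → 4.34 × 3.29 L = 14.28 g
maltose monohydrate: 22.4 mmol/L × 360.31 g/mol × 3.29 L ÷ 1000 = 26.55 g

glucose 115.15 mL; ammonium chloride 111.86 mL; sodium bicarbonate 14.28 g; maltose monohydrate 26.55 g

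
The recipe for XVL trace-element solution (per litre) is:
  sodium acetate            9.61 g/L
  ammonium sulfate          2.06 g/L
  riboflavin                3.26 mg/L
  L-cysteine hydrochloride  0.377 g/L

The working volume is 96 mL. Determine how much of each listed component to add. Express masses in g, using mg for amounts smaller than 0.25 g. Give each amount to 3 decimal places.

sodium acetate 0.923 g; ammonium sulfate 197.760 mg; riboflavin 0.313 mg; L-cysteine hydrochloride 36.192 mg

Target volume = 96 mL = 0.096 L.
sodium acetate: 9.61 g/L × 0.096 L = 0.923 g
ammonium sulfate: 2.06 g/L × 0.096 L = 0.19776 g = 197.760 mg
riboflavin: 3.26 mg/L × 0.096 L = 0.313 mg
L-cysteine hydrochloride: 0.377 g/L × 0.096 L = 0.036192 g = 36.192 mg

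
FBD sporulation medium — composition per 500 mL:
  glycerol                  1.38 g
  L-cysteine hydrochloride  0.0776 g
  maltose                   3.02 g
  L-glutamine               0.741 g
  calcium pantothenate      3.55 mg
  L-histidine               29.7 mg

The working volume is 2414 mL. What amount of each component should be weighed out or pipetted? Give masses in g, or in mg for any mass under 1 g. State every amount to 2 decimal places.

glycerol 6.66 g; L-cysteine hydrochloride 374.65 mg; maltose 14.58 g; L-glutamine 3.58 g; calcium pantothenate 17.14 mg; L-histidine 143.39 mg

Ratio of target to recipe volume: 2414 / 500 = 4.828.
glycerol: 1.38 g × (2414 mL / 500 mL) = 6.66 g
L-cysteine hydrochloride: 0.0776 g × (2414 mL / 500 mL) = 0.374653 g = 374.65 mg
maltose: 3.02 g × (2414 mL / 500 mL) = 14.58 g
L-glutamine: 0.741 g × (2414 mL / 500 mL) = 3.58 g
calcium pantothenate: 3.55 mg × (2414 mL / 500 mL) = 17.14 mg
L-histidine: 29.7 mg × (2414 mL / 500 mL) = 143.39 mg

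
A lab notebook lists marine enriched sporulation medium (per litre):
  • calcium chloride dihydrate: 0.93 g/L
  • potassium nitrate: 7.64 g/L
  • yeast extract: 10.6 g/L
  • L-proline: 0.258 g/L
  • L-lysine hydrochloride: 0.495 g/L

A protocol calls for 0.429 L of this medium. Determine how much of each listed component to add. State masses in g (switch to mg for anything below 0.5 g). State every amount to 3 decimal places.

Scale factor relative to 1 L: 0.429.
calcium chloride dihydrate: 0.93 g/L × 0.429 L = 0.39897 g = 398.970 mg
potassium nitrate: 7.64 g/L × 0.429 L = 3.278 g
yeast extract: 10.6 g/L × 0.429 L = 4.547 g
L-proline: 0.258 g/L × 0.429 L = 0.110682 g = 110.682 mg
L-lysine hydrochloride: 0.495 g/L × 0.429 L = 0.212355 g = 212.355 mg

calcium chloride dihydrate 398.970 mg; potassium nitrate 3.278 g; yeast extract 4.547 g; L-proline 110.682 mg; L-lysine hydrochloride 212.355 mg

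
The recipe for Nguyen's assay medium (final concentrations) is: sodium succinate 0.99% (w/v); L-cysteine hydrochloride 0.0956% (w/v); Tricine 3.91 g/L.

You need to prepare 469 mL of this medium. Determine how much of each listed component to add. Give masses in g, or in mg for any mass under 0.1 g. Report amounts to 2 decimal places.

Target volume = 469 mL = 0.469 L.
sodium succinate: 0.99 g per 100 mL × 469 mL ÷ 100 = 4.64 g
L-cysteine hydrochloride: 0.0956 g per 100 mL × 469 mL ÷ 100 = 0.45 g
Tricine: 3.91 g/L × 0.469 L = 1.83 g

sodium succinate 4.64 g; L-cysteine hydrochloride 0.45 g; Tricine 1.83 g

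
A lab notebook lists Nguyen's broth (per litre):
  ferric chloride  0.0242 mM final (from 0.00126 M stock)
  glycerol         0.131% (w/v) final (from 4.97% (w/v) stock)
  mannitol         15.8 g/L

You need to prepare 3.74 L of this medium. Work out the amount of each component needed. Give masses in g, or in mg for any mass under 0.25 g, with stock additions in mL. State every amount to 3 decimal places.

ferric chloride 71.832 mL; glycerol 98.579 mL; mannitol 59.092 g

Scale factor relative to 1 L: 3.74.
ferric chloride: dilute stock: 0.0242 mM × 3740 mL ÷ 1.26 mM = 71.832 mL
glycerol: dilute stock: 0.131% ÷ 4.97% × 3740 mL = 98.579 mL
mannitol: 15.8 g/L × 3.74 L = 59.092 g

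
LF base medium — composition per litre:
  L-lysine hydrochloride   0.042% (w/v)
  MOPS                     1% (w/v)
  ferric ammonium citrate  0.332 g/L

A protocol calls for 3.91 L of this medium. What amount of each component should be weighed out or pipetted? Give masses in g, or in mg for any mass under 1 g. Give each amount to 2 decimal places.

Scale factor relative to 1 L: 3.91.
L-lysine hydrochloride: 0.042 g per 100 mL × 3910 mL ÷ 100 = 1.64 g
MOPS: 1% w/v = 10 g/L → 10 × 3.91 L = 39.10 g
ferric ammonium citrate: 0.332 g/L × 3.91 L = 1.30 g

L-lysine hydrochloride 1.64 g; MOPS 39.10 g; ferric ammonium citrate 1.30 g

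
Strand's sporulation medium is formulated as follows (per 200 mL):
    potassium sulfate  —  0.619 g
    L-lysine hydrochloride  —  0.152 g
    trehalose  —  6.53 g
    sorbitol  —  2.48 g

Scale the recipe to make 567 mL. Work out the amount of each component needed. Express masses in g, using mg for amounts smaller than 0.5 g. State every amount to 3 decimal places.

potassium sulfate 1.755 g; L-lysine hydrochloride 430.920 mg; trehalose 18.513 g; sorbitol 7.031 g

Scale factor = 567 mL / 200 mL = 2.835.
potassium sulfate: 0.619 g × (567 mL / 200 mL) = 1.755 g
L-lysine hydrochloride: 0.152 g × (567 mL / 200 mL) = 0.43092 g = 430.920 mg
trehalose: 6.53 g × (567 mL / 200 mL) = 18.513 g
sorbitol: 2.48 g × (567 mL / 200 mL) = 7.031 g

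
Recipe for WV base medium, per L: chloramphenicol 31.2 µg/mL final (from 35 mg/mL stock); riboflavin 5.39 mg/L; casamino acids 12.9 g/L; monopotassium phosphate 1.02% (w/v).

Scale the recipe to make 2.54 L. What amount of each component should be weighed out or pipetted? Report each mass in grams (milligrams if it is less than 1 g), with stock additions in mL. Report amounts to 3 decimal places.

Working volume: 2.54 L.
chloramphenicol: C1V1 = C2V2 → 31.2 µg/mL × 2540 mL ÷ 35000 µg/mL = 2.264 mL
riboflavin: 5.39 mg/L × 2.54 L = 13.691 mg
casamino acids: 12.9 g/L × 2.54 L = 32.766 g
monopotassium phosphate: 1.02 g per 100 mL × 2540 mL ÷ 100 = 25.908 g

chloramphenicol 2.264 mL; riboflavin 13.691 mg; casamino acids 32.766 g; monopotassium phosphate 25.908 g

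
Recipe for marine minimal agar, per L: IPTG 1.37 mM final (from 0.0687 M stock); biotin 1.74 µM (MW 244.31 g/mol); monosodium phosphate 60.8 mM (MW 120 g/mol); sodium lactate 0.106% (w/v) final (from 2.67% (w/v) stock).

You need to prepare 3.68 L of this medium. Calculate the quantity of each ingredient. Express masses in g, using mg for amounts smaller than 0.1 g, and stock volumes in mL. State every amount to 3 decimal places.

Scale factor relative to 1 L: 3.68.
IPTG: C1V1 = C2V2 → 1.37 mM × 3680 mL ÷ 68.7 mM = 73.386 mL
biotin: 1.74 µmol/L × 244.31 g/mol × 3.68 L ÷ 1000 = 1.564 mg
monosodium phosphate: 60.8 mmol/L × 120 g/mol × 3.68 L ÷ 1000 = 26.849 g
sodium lactate: V = C2·V2/C1 = 0.106% ÷ 2.67% × 3680 mL = 146.097 mL

IPTG 73.386 mL; biotin 1.564 mg; monosodium phosphate 26.849 g; sodium lactate 146.097 mL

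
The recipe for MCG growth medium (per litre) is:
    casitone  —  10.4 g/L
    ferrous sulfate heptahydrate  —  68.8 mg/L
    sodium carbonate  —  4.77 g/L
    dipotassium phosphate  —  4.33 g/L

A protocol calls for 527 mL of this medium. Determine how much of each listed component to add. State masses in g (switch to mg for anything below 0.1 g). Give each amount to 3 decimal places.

casitone 5.481 g; ferrous sulfate heptahydrate 36.258 mg; sodium carbonate 2.514 g; dipotassium phosphate 2.282 g

Scale factor relative to 1 L: 0.527.
casitone: 10.4 g/L × 0.527 L = 5.481 g
ferrous sulfate heptahydrate: 68.8 mg/L × 0.527 L = 36.258 mg
sodium carbonate: 4.77 g/L × 0.527 L = 2.514 g
dipotassium phosphate: 4.33 g/L × 0.527 L = 2.282 g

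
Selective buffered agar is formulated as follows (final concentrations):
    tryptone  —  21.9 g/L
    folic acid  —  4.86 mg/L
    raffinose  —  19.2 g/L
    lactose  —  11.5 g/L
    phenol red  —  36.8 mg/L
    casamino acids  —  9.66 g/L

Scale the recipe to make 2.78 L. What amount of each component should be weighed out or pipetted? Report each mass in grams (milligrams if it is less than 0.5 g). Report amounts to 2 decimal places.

Working volume: 2.78 L.
tryptone: 21.9 g/L × 2.78 L = 60.88 g
folic acid: 4.86 mg/L × 2.78 L = 13.51 mg
raffinose: 19.2 g/L × 2.78 L = 53.38 g
lactose: 11.5 g/L × 2.78 L = 31.97 g
phenol red: 36.8 mg/L × 2.78 L = 102.30 mg
casamino acids: 9.66 g/L × 2.78 L = 26.85 g

tryptone 60.88 g; folic acid 13.51 mg; raffinose 53.38 g; lactose 31.97 g; phenol red 102.30 mg; casamino acids 26.85 g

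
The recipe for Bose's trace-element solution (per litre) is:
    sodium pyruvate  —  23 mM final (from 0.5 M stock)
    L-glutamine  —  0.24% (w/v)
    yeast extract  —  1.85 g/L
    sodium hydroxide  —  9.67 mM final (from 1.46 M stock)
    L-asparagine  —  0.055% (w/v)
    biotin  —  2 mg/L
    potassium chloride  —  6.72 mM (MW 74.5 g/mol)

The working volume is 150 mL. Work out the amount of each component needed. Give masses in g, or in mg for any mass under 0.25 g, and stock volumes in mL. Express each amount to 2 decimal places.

Working volume: 150 mL = 0.15 L.
sodium pyruvate: V = C2·V2/C1 = 23 mM × 150 mL ÷ 500 mM = 6.90 mL
L-glutamine: 0.24% w/v = 2.4 g/L → 2.4 × 0.15 L = 0.36 g
yeast extract: 1.85 g/L × 0.15 L = 0.28 g
sodium hydroxide: V = C2·V2/C1 = 9.67 mM × 150 mL ÷ 1460 mM = 0.99 mL
L-asparagine: 0.055% w/v = 0.55 g/L → 0.55 × 0.15 L = 0.0825 g = 82.50 mg
biotin: 2 mg/L × 0.15 L = 0.30 mg
potassium chloride: 6.72 mmol/L × 74.5 mg/mmol × 0.15 L = 75.10 mg

sodium pyruvate 6.90 mL; L-glutamine 0.36 g; yeast extract 0.28 g; sodium hydroxide 0.99 mL; L-asparagine 82.50 mg; biotin 0.30 mg; potassium chloride 75.10 mg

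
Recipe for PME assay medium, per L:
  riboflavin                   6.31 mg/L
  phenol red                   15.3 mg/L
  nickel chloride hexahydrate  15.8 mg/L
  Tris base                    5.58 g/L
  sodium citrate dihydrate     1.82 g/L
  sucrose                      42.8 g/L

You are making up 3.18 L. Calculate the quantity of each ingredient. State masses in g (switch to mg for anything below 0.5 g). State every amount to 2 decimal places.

Scale factor relative to 1 L: 3.18.
riboflavin: 6.31 mg/L × 3.18 L = 20.07 mg
phenol red: 15.3 mg/L × 3.18 L = 48.65 mg
nickel chloride hexahydrate: 15.8 mg/L × 3.18 L = 50.24 mg
Tris base: 5.58 g/L × 3.18 L = 17.74 g
sodium citrate dihydrate: 1.82 g/L × 3.18 L = 5.79 g
sucrose: 42.8 g/L × 3.18 L = 136.10 g

riboflavin 20.07 mg; phenol red 48.65 mg; nickel chloride hexahydrate 50.24 mg; Tris base 17.74 g; sodium citrate dihydrate 5.79 g; sucrose 136.10 g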